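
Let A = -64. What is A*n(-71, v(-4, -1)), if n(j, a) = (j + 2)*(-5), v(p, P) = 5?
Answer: -22080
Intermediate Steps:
n(j, a) = -10 - 5*j (n(j, a) = (2 + j)*(-5) = -10 - 5*j)
A*n(-71, v(-4, -1)) = -64*(-10 - 5*(-71)) = -64*(-10 + 355) = -64*345 = -22080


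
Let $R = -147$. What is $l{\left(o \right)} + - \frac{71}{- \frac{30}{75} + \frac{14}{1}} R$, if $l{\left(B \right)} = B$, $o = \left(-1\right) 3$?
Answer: $\frac{51981}{68} \approx 764.43$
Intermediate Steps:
$o = -3$
$l{\left(o \right)} + - \frac{71}{- \frac{30}{75} + \frac{14}{1}} R = -3 + - \frac{71}{- \frac{30}{75} + \frac{14}{1}} \left(-147\right) = -3 + - \frac{71}{\left(-30\right) \frac{1}{75} + 14 \cdot 1} \left(-147\right) = -3 + - \frac{71}{- \frac{2}{5} + 14} \left(-147\right) = -3 + - \frac{71}{\frac{68}{5}} \left(-147\right) = -3 + \left(-71\right) \frac{5}{68} \left(-147\right) = -3 - - \frac{52185}{68} = -3 + \frac{52185}{68} = \frac{51981}{68}$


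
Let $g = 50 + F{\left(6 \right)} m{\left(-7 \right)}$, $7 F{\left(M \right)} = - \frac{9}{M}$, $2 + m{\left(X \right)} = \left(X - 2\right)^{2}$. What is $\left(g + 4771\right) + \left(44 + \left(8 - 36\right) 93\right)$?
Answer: $\frac{31417}{14} \approx 2244.1$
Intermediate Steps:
$m{\left(X \right)} = -2 + \left(-2 + X\right)^{2}$ ($m{\left(X \right)} = -2 + \left(X - 2\right)^{2} = -2 + \left(-2 + X\right)^{2}$)
$F{\left(M \right)} = - \frac{9}{7 M}$ ($F{\left(M \right)} = \frac{\left(-9\right) \frac{1}{M}}{7} = - \frac{9}{7 M}$)
$g = \frac{463}{14}$ ($g = 50 + - \frac{9}{7 \cdot 6} \left(-2 + \left(-2 - 7\right)^{2}\right) = 50 + \left(- \frac{9}{7}\right) \frac{1}{6} \left(-2 + \left(-9\right)^{2}\right) = 50 - \frac{3 \left(-2 + 81\right)}{14} = 50 - \frac{237}{14} = \frac{463}{14} \approx 33.071$)
$\left(g + 4771\right) + \left(44 + \left(8 - 36\right) 93\right) = \left(\frac{463}{14} + 4771\right) + \left(44 + \left(8 - 36\right) 93\right) = \frac{67257}{14} + \left(44 + \left(8 - 36\right) 93\right) = \frac{67257}{14} + \left(44 - 2604\right) = \frac{67257}{14} - 2560 = \frac{31417}{14}$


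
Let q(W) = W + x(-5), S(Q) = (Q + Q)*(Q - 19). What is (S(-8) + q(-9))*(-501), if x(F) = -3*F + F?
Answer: -216933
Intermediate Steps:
x(F) = -2*F
S(Q) = 2*Q*(-19 + Q) (S(Q) = (2*Q)*(-19 + Q) = 2*Q*(-19 + Q))
q(W) = 10 + W (q(W) = W - 2*(-5) = W + 10 = 10 + W)
(S(-8) + q(-9))*(-501) = (2*(-8)*(-19 - 8) + (10 - 9))*(-501) = (2*(-8)*(-27) + 1)*(-501) = (432 + 1)*(-501) = 433*(-501) = -216933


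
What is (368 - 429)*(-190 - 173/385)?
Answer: 4472703/385 ≈ 11617.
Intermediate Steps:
(368 - 429)*(-190 - 173/385) = -61*(-190 - 173*1/385) = -61*(-190 - 173/385) = -61*(-73323/385) = 4472703/385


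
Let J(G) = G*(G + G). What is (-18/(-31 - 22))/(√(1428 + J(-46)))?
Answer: 9*√1415/74995 ≈ 0.0045143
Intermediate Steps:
J(G) = 2*G² (J(G) = G*(2*G) = 2*G²)
(-18/(-31 - 22))/(√(1428 + J(-46))) = (-18/(-31 - 22))/(√(1428 + 2*(-46)²)) = (-18/(-53))/(√(1428 + 2*2116)) = (-1/53*(-18))/(√(1428 + 4232)) = 18/(53*(√5660)) = 18/(53*((2*√1415))) = 18*(√1415/2830)/53 = 9*√1415/74995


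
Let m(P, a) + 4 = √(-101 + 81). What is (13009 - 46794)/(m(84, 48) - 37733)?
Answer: 1274944545/1424081189 + 67570*I*√5/1424081189 ≈ 0.89528 + 0.0001061*I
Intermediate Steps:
m(P, a) = -4 + 2*I*√5 (m(P, a) = -4 + √(-101 + 81) = -4 + √(-20) = -4 + 2*I*√5)
(13009 - 46794)/(m(84, 48) - 37733) = (13009 - 46794)/((-4 + 2*I*√5) - 37733) = -33785/(-37737 + 2*I*√5)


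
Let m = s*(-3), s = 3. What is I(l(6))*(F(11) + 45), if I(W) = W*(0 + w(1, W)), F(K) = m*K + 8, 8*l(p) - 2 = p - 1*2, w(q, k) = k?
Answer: -207/8 ≈ -25.875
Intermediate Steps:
m = -9 (m = 3*(-3) = -9)
l(p) = p/8 (l(p) = ¼ + (p - 1*2)/8 = ¼ + (p - 2)/8 = ¼ + (-2 + p)/8 = ¼ + (-¼ + p/8) = p/8)
F(K) = 8 - 9*K (F(K) = -9*K + 8 = 8 - 9*K)
I(W) = W² (I(W) = W*(0 + W) = W*W = W²)
I(l(6))*(F(11) + 45) = ((⅛)*6)²*((8 - 9*11) + 45) = (¾)²*((8 - 99) + 45) = 9*(-91 + 45)/16 = (9/16)*(-46) = -207/8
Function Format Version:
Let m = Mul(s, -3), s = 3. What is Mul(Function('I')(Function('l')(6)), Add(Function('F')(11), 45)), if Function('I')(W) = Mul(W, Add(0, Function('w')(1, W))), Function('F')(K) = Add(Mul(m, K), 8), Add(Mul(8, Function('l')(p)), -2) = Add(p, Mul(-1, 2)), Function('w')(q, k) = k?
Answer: Rational(-207, 8) ≈ -25.875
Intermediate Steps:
m = -9 (m = Mul(3, -3) = -9)
Function('l')(p) = Mul(Rational(1, 8), p) (Function('l')(p) = Add(Rational(1, 4), Mul(Rational(1, 8), Add(p, Mul(-1, 2)))) = Add(Rational(1, 4), Mul(Rational(1, 8), Add(p, -2))) = Add(Rational(1, 4), Mul(Rational(1, 8), Add(-2, p))) = Add(Rational(1, 4), Add(Rational(-1, 4), Mul(Rational(1, 8), p))) = Mul(Rational(1, 8), p))
Function('F')(K) = Add(8, Mul(-9, K)) (Function('F')(K) = Add(Mul(-9, K), 8) = Add(8, Mul(-9, K)))
Function('I')(W) = Pow(W, 2) (Function('I')(W) = Mul(W, Add(0, W)) = Mul(W, W) = Pow(W, 2))
Mul(Function('I')(Function('l')(6)), Add(Function('F')(11), 45)) = Mul(Pow(Mul(Rational(1, 8), 6), 2), Add(Add(8, Mul(-9, 11)), 45)) = Mul(Pow(Rational(3, 4), 2), Add(Add(8, -99), 45)) = Mul(Rational(9, 16), Add(-91, 45)) = Mul(Rational(9, 16), -46) = Rational(-207, 8)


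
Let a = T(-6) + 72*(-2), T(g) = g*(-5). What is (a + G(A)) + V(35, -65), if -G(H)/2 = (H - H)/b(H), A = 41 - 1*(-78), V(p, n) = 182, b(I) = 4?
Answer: 68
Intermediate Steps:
T(g) = -5*g
A = 119 (A = 41 + 78 = 119)
G(H) = 0 (G(H) = -2*(H - H)/4 = -0/4 = -2*0 = 0)
a = -114 (a = -5*(-6) + 72*(-2) = 30 - 144 = -114)
(a + G(A)) + V(35, -65) = (-114 + 0) + 182 = -114 + 182 = 68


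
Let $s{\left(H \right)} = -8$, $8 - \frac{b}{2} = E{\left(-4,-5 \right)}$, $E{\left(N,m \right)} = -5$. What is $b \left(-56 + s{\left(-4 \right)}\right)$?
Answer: $-1664$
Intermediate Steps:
$b = 26$ ($b = 16 - -10 = 16 + 10 = 26$)
$b \left(-56 + s{\left(-4 \right)}\right) = 26 \left(-56 - 8\right) = 26 \left(-64\right) = -1664$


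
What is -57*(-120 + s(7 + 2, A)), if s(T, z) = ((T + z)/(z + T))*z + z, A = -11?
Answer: 8094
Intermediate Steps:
s(T, z) = 2*z (s(T, z) = ((T + z)/(T + z))*z + z = 1*z + z = z + z = 2*z)
-57*(-120 + s(7 + 2, A)) = -57*(-120 + 2*(-11)) = -57*(-120 - 22) = -57*(-142) = 8094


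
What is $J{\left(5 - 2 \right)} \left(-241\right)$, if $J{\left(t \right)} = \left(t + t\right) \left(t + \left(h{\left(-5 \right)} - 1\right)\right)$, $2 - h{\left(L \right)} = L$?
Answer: $-13014$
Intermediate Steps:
$h{\left(L \right)} = 2 - L$
$J{\left(t \right)} = 2 t \left(6 + t\right)$ ($J{\left(t \right)} = \left(t + t\right) \left(t + \left(\left(2 - -5\right) - 1\right)\right) = 2 t \left(t + \left(\left(2 + 5\right) - 1\right)\right) = 2 t \left(t + \left(7 - 1\right)\right) = 2 t \left(t + 6\right) = 2 t \left(6 + t\right)$)
$J{\left(5 - 2 \right)} \left(-241\right) = 2 \left(5 - 2\right) \left(6 + \left(5 - 2\right)\right) \left(-241\right) = 2 \cdot 3 \left(6 + 3\right) \left(-241\right) = 2 \cdot 3 \cdot 9 \left(-241\right) = 54 \left(-241\right) = -13014$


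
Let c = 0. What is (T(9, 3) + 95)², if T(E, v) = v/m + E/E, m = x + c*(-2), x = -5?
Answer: 227529/25 ≈ 9101.2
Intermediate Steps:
m = -5 (m = -5 + 0*(-2) = -5 + 0 = -5)
T(E, v) = 1 - v/5 (T(E, v) = v/(-5) + E/E = v*(-⅕) + 1 = -v/5 + 1 = 1 - v/5)
(T(9, 3) + 95)² = ((1 - ⅕*3) + 95)² = ((1 - ⅗) + 95)² = (⅖ + 95)² = (477/5)² = 227529/25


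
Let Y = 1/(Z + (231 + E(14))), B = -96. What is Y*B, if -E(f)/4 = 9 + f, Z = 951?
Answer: -48/545 ≈ -0.088073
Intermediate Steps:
E(f) = -36 - 4*f (E(f) = -4*(9 + f) = -36 - 4*f)
Y = 1/1090 (Y = 1/(951 + (231 + (-36 - 4*14))) = 1/(951 + (231 + (-36 - 56))) = 1/(951 + (231 - 92)) = 1/(951 + 139) = 1/1090 ≈ 0.00091743)
Y*B = (1/1090)*(-96) = -48/545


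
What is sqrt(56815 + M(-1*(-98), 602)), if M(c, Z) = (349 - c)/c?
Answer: sqrt(11136242)/14 ≈ 238.36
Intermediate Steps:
M(c, Z) = (349 - c)/c
sqrt(56815 + M(-1*(-98), 602)) = sqrt(56815 + (349 - (-1)*(-98))/((-1*(-98)))) = sqrt(56815 + (349 - 1*98)/98) = sqrt(56815 + (349 - 98)/98) = sqrt(56815 + (1/98)*251) = sqrt(56815 + 251/98) = sqrt(5568121/98) = sqrt(11136242)/14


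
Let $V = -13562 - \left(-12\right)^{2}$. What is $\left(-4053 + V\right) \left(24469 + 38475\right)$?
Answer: $-1117822496$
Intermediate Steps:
$V = -13706$ ($V = -13562 - 144 = -13706$)
$\left(-4053 + V\right) \left(24469 + 38475\right) = \left(-4053 - 13706\right) \left(24469 + 38475\right) = \left(-17759\right) 62944 = -1117822496$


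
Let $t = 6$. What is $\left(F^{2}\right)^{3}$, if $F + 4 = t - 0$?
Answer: $64$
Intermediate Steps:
$F = 2$ ($F = -4 + \left(6 - 0\right) = -4 + \left(6 + 0\right) = -4 + 6 = 2$)
$\left(F^{2}\right)^{3} = \left(2^{2}\right)^{3} = 4^{3} = 64$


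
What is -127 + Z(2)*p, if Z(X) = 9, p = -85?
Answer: -892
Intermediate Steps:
-127 + Z(2)*p = -127 + 9*(-85) = -127 - 765 = -892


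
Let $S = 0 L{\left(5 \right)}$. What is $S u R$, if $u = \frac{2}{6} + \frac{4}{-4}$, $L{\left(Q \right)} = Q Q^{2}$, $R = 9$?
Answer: $0$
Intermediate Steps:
$L{\left(Q \right)} = Q^{3}$
$u = - \frac{2}{3}$ ($u = 2 \cdot \frac{1}{6} + 4 \left(- \frac{1}{4}\right) = \frac{1}{3} - 1 = - \frac{2}{3} \approx -0.66667$)
$S = 0$ ($S = 0 \cdot 5^{3} = 0 \cdot 125 = 0$)
$S u R = 0 \left(- \frac{2}{3}\right) 9 = 0 \cdot 9 = 0$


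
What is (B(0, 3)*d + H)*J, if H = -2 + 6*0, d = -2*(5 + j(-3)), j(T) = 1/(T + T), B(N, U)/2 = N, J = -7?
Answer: 14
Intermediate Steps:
B(N, U) = 2*N
j(T) = 1/(2*T)
d = -29/3 (d = -2*(5 + (½)/(-3)) = -2*(5 + (½)*(-⅓)) = -2*(5 - ⅙) = -2*29/6 = -29/3 ≈ -9.6667)
H = -2 (H = -2 + 0 = -2)
(B(0, 3)*d + H)*J = ((2*0)*(-29/3) - 2)*(-7) = (0*(-29/3) - 2)*(-7) = (0 - 2)*(-7) = -2*(-7) = 14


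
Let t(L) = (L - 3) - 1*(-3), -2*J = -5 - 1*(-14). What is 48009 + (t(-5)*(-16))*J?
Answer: 47649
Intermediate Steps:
J = -9/2 (J = -(-5 - 1*(-14))/2 = -(-5 + 14)/2 = -½*9 = -9/2 ≈ -4.5000)
t(L) = L (t(L) = (-3 + L) + 3 = L)
48009 + (t(-5)*(-16))*J = 48009 - 5*(-16)*(-9/2) = 48009 + 80*(-9/2) = 48009 - 360 = 47649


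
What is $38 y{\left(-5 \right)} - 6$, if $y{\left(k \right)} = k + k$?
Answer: $-386$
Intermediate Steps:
$y{\left(k \right)} = 2 k$
$38 y{\left(-5 \right)} - 6 = 38 \cdot 2 \left(-5\right) - 6 = 38 \left(-10\right) - 6 = -380 - 6 = -386$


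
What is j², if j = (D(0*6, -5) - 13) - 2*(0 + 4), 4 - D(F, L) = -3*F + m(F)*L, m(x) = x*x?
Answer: 289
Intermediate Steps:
m(x) = x²
D(F, L) = 4 + 3*F - L*F² (D(F, L) = 4 - (-3*F + F²*L) = 4 - (-3*F + L*F²) = 4 + (3*F - L*F²) = 4 + 3*F - L*F²)
j = -17 (j = ((4 + 3*(0*6) - 1*(-5)*(0*6)²) - 13) - 2*(0 + 4) = ((4 + 3*0 - 1*(-5)*0²) - 13) - 2*4 = ((4 + 0 - 1*(-5)*0) - 13) - 8 = ((4 + 0 + 0) - 13) - 8 = (4 - 13) - 8 = -9 - 8 = -17)
j² = (-17)² = 289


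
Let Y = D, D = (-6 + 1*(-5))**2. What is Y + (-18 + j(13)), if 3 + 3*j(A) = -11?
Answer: 295/3 ≈ 98.333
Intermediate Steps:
j(A) = -14/3 (j(A) = -1 + (1/3)*(-11) = -1 - 11/3 = -14/3)
D = 121 (D = (-6 - 5)**2 = (-11)**2 = 121)
Y = 121
Y + (-18 + j(13)) = 121 + (-18 - 14/3) = 121 - 68/3 = 295/3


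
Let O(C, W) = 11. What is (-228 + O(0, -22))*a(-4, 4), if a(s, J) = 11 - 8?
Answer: -651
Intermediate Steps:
a(s, J) = 3
(-228 + O(0, -22))*a(-4, 4) = (-228 + 11)*3 = -217*3 = -651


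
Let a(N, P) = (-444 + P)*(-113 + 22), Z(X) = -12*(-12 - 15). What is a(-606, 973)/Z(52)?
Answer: -48139/324 ≈ -148.58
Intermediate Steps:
Z(X) = 324 (Z(X) = -12*(-27) = 324)
a(N, P) = 40404 - 91*P (a(N, P) = (-444 + P)*(-91) = 40404 - 91*P)
a(-606, 973)/Z(52) = (40404 - 91*973)/324 = (40404 - 88543)*(1/324) = -48139*1/324 = -48139/324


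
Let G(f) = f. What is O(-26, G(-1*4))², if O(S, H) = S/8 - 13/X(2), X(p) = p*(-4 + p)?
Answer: 0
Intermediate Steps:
O(S, H) = 13/4 + S/8 (O(S, H) = S/8 - 13*1/(2*(-4 + 2)) = S*(⅛) - 13/(2*(-2)) = S/8 - 13/(-4) = S/8 - 13*(-¼) = S/8 + 13/4 = 13/4 + S/8)
O(-26, G(-1*4))² = (13/4 + (⅛)*(-26))² = (13/4 - 13/4)² = 0² = 0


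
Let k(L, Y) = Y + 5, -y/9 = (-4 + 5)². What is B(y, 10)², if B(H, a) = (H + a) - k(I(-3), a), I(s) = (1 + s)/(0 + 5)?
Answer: 196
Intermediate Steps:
y = -9 (y = -9*(-4 + 5)² = -9*1² = -9*1 = -9)
I(s) = ⅕ + s/5 (I(s) = (1 + s)/5 = (1 + s)*(⅕) = ⅕ + s/5)
k(L, Y) = 5 + Y
B(H, a) = -5 + H (B(H, a) = (H + a) - (5 + a) = (H + a) + (-5 - a) = -5 + H)
B(y, 10)² = (-5 - 9)² = (-14)² = 196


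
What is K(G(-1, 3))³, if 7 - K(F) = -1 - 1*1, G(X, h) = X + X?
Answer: 729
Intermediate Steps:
G(X, h) = 2*X
K(F) = 9 (K(F) = 7 - (-1 - 1*1) = 7 - (-1 - 1) = 7 - 1*(-2) = 7 + 2 = 9)
K(G(-1, 3))³ = 9³ = 729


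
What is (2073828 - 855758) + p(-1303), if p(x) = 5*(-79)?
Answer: 1217675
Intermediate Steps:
p(x) = -395
(2073828 - 855758) + p(-1303) = (2073828 - 855758) - 395 = 1218070 - 395 = 1217675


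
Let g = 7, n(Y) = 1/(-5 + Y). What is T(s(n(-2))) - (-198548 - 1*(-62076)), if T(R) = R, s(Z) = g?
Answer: 136479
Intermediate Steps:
s(Z) = 7
T(s(n(-2))) - (-198548 - 1*(-62076)) = 7 - (-198548 - 1*(-62076)) = 7 - (-198548 + 62076) = 7 - 1*(-136472) = 7 + 136472 = 136479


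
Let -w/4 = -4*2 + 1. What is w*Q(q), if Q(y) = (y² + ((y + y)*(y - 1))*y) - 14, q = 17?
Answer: 266644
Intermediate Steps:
w = 28 (w = -4*(-4*2 + 1) = -4*(-8 + 1) = -4*(-7) = 28)
Q(y) = -14 + y² + 2*y²*(-1 + y) (Q(y) = (y² + ((2*y)*(-1 + y))*y) - 14 = (y² + (2*y*(-1 + y))*y) - 14 = (y² + 2*y²*(-1 + y)) - 14 = -14 + y² + 2*y²*(-1 + y))
w*Q(q) = 28*(-14 - 1*17² + 2*17³) = 28*(-14 - 1*289 + 2*4913) = 28*(-14 - 289 + 9826) = 28*9523 = 266644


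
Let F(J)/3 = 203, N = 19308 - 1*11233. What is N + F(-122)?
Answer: 8684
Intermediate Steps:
N = 8075 (N = 19308 - 11233 = 8075)
F(J) = 609 (F(J) = 3*203 = 609)
N + F(-122) = 8075 + 609 = 8684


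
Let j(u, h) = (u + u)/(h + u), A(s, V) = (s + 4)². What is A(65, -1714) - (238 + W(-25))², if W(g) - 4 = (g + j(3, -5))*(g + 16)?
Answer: -239275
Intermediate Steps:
A(s, V) = (4 + s)²
j(u, h) = 2*u/(h + u) (j(u, h) = (2*u)/(h + u) = 2*u/(h + u))
W(g) = 4 + (-3 + g)*(16 + g) (W(g) = 4 + (g + 2*3/(-5 + 3))*(g + 16) = 4 + (g + 2*3/(-2))*(16 + g) = 4 + (g + 2*3*(-½))*(16 + g) = 4 + (g - 3)*(16 + g) = 4 + (-3 + g)*(16 + g))
A(65, -1714) - (238 + W(-25))² = (4 + 65)² - (238 + (-44 + (-25)² + 13*(-25)))² = 69² - (238 + (-44 + 625 - 325))² = 4761 - (238 + 256)² = 4761 - 1*494² = 4761 - 1*244036 = 4761 - 244036 = -239275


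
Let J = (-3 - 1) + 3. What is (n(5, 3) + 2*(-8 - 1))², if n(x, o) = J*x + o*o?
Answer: 196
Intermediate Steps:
J = -1 (J = -4 + 3 = -1)
n(x, o) = o² - x (n(x, o) = -x + o*o = -x + o² = o² - x)
(n(5, 3) + 2*(-8 - 1))² = ((3² - 1*5) + 2*(-8 - 1))² = ((9 - 5) + 2*(-9))² = (4 - 18)² = (-14)² = 196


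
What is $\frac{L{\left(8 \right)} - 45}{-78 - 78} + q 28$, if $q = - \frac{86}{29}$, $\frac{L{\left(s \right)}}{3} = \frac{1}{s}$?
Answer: $- \frac{998277}{12064} \approx -82.748$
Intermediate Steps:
$L{\left(s \right)} = \frac{3}{s}$
$q = - \frac{86}{29}$ ($q = \left(-86\right) \frac{1}{29} = - \frac{86}{29} \approx -2.9655$)
$\frac{L{\left(8 \right)} - 45}{-78 - 78} + q 28 = \frac{\frac{3}{8} - 45}{-78 - 78} - \frac{2408}{29} = \frac{3 \cdot \frac{1}{8} - 45}{-156} - \frac{2408}{29} = \left(\frac{3}{8} - 45\right) \left(- \frac{1}{156}\right) - \frac{2408}{29} = \left(- \frac{357}{8}\right) \left(- \frac{1}{156}\right) - \frac{2408}{29} = \frac{119}{416} - \frac{2408}{29} = - \frac{998277}{12064}$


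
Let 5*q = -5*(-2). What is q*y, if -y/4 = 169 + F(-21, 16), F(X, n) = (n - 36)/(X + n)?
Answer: -1384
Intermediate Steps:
F(X, n) = (-36 + n)/(X + n)
q = 2 (q = (-5*(-2))/5 = (⅕)*10 = 2)
y = -692 (y = -4*(169 + (-36 + 16)/(-21 + 16)) = -4*(169 - 20/(-5)) = -4*(169 - ⅕*(-20)) = -4*(169 + 4) = -4*173 = -692)
q*y = 2*(-692) = -1384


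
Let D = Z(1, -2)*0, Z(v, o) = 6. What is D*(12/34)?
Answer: 0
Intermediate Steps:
D = 0 (D = 6*0 = 0)
D*(12/34) = 0*(12/34) = 0*(12*(1/34)) = 0*(6/17) = 0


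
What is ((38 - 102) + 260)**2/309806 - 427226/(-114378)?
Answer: 4883968693/1265535381 ≈ 3.8592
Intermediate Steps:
((38 - 102) + 260)**2/309806 - 427226/(-114378) = (-64 + 260)**2*(1/309806) - 427226*(-1/114378) = 196**2*(1/309806) + 213613/57189 = 38416*(1/309806) + 213613/57189 = 2744/22129 + 213613/57189 = 4883968693/1265535381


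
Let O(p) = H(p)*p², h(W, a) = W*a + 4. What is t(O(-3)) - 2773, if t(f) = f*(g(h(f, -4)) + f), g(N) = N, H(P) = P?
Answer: -5068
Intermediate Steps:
h(W, a) = 4 + W*a
O(p) = p³ (O(p) = p*p² = p³)
t(f) = f*(4 - 3*f) (t(f) = f*((4 + f*(-4)) + f) = f*((4 - 4*f) + f) = f*(4 - 3*f))
t(O(-3)) - 2773 = (-3)³*(4 - 3*(-3)³) - 2773 = -27*(4 - 3*(-27)) - 2773 = -27*(4 + 81) - 2773 = -27*85 - 2773 = -2295 - 2773 = -5068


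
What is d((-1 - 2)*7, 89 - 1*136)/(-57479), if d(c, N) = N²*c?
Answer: 46389/57479 ≈ 0.80706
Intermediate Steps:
d(c, N) = c*N²
d((-1 - 2)*7, 89 - 1*136)/(-57479) = (((-1 - 2)*7)*(89 - 1*136)²)/(-57479) = ((-3*7)*(89 - 136)²)*(-1/57479) = -21*(-47)²*(-1/57479) = -21*2209*(-1/57479) = -46389*(-1/57479) = 46389/57479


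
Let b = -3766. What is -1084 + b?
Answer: -4850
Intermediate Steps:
-1084 + b = -1084 - 3766 = -4850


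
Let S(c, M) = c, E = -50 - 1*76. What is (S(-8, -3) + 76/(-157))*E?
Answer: 167832/157 ≈ 1069.0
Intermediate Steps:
E = -126 (E = -50 - 76 = -126)
(S(-8, -3) + 76/(-157))*E = (-8 + 76/(-157))*(-126) = (-8 + 76*(-1/157))*(-126) = (-8 - 76/157)*(-126) = -1332/157*(-126) = 167832/157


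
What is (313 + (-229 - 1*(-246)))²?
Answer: 108900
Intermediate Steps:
(313 + (-229 - 1*(-246)))² = (313 + (-229 + 246))² = (313 + 17)² = 330² = 108900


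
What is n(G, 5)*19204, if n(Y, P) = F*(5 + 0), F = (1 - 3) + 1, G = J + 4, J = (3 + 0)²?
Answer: -96020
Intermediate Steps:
J = 9 (J = 3² = 9)
G = 13 (G = 9 + 4 = 13)
F = -1 (F = -2 + 1 = -1)
n(Y, P) = -5 (n(Y, P) = -(5 + 0) = -1*5 = -5)
n(G, 5)*19204 = -5*19204 = -96020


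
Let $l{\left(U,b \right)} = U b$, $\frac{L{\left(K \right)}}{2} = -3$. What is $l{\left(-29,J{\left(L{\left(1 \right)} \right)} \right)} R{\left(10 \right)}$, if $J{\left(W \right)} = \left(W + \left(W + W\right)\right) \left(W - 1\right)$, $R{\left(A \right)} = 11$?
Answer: $-40194$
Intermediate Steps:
$L{\left(K \right)} = -6$ ($L{\left(K \right)} = 2 \left(-3\right) = -6$)
$J{\left(W \right)} = 3 W \left(-1 + W\right)$ ($J{\left(W \right)} = \left(W + 2 W\right) \left(-1 + W\right) = 3 W \left(-1 + W\right)$)
$l{\left(-29,J{\left(L{\left(1 \right)} \right)} \right)} R{\left(10 \right)} = - 29 \cdot 3 \left(-6\right) \left(-1 - 6\right) 11 = - 29 \cdot 3 \left(-6\right) \left(-7\right) 11 = \left(-29\right) 126 \cdot 11 = \left(-3654\right) 11 = -40194$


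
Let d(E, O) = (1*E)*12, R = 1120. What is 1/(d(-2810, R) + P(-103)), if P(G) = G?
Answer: -1/33823 ≈ -2.9566e-5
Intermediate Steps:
d(E, O) = 12*E (d(E, O) = E*12 = 12*E)
1/(d(-2810, R) + P(-103)) = 1/(12*(-2810) - 103) = 1/(-33720 - 103) = 1/(-33823) = -1/33823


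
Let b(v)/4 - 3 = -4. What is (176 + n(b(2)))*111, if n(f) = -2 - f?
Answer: 19758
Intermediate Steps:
b(v) = -4 (b(v) = 12 + 4*(-4) = 12 - 16 = -4)
(176 + n(b(2)))*111 = (176 + (-2 - 1*(-4)))*111 = (176 + (-2 + 4))*111 = (176 + 2)*111 = 178*111 = 19758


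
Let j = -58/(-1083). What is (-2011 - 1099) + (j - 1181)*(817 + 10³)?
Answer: -2327247535/1083 ≈ -2.1489e+6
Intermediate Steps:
j = 58/1083 (j = -58*(-1/1083) = 58/1083 ≈ 0.053555)
(-2011 - 1099) + (j - 1181)*(817 + 10³) = (-2011 - 1099) + (58/1083 - 1181)*(817 + 10³) = -3110 - 1278965*(817 + 1000)/1083 = -3110 - 1278965/1083*1817 = -3110 - 2323879405/1083 = -2327247535/1083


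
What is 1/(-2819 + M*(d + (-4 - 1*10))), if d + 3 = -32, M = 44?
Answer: -1/4975 ≈ -0.00020101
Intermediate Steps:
d = -35 (d = -3 - 32 = -35)
1/(-2819 + M*(d + (-4 - 1*10))) = 1/(-2819 + 44*(-35 + (-4 - 1*10))) = 1/(-2819 + 44*(-35 + (-4 - 10))) = 1/(-2819 + 44*(-35 - 14)) = 1/(-2819 + 44*(-49)) = 1/(-2819 - 2156) = 1/(-4975) = -1/4975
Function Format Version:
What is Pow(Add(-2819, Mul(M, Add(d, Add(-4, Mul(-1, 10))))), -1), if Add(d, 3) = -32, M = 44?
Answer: Rational(-1, 4975) ≈ -0.00020101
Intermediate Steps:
d = -35 (d = Add(-3, -32) = -35)
Pow(Add(-2819, Mul(M, Add(d, Add(-4, Mul(-1, 10))))), -1) = Pow(Add(-2819, Mul(44, Add(-35, Add(-4, Mul(-1, 10))))), -1) = Pow(Add(-2819, Mul(44, Add(-35, Add(-4, -10)))), -1) = Pow(Add(-2819, Mul(44, Add(-35, -14))), -1) = Pow(Add(-2819, Mul(44, -49)), -1) = Pow(Add(-2819, -2156), -1) = Pow(-4975, -1) = Rational(-1, 4975)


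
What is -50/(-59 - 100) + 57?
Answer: 9113/159 ≈ 57.314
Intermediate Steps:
-50/(-59 - 100) + 57 = -50/(-159) + 57 = -1/159*(-50) + 57 = 50/159 + 57 = 9113/159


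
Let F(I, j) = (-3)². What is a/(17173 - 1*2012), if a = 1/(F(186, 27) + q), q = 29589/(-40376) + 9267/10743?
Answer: 20655208/2859021006257 ≈ 7.2246e-6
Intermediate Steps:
F(I, j) = 9
q = 2680465/20655208 (q = 29589*(-1/40376) + 9267*(1/10743) = -4227/5768 + 3089/3581 = 2680465/20655208 ≈ 0.12977)
a = 20655208/188577337 (a = 1/(9 + 2680465/20655208) = 1/(188577337/20655208) = 20655208/188577337 ≈ 0.10953)
a/(17173 - 1*2012) = 20655208/(188577337*(17173 - 1*2012)) = 20655208/(188577337*(17173 - 2012)) = (20655208/188577337)/15161 = (20655208/188577337)*(1/15161) = 20655208/2859021006257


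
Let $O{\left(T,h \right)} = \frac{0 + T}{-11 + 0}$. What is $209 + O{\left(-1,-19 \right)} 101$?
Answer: $\frac{2400}{11} \approx 218.18$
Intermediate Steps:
$O{\left(T,h \right)} = - \frac{T}{11}$ ($O{\left(T,h \right)} = \frac{T}{-11} = T \left(- \frac{1}{11}\right) = - \frac{T}{11}$)
$209 + O{\left(-1,-19 \right)} 101 = 209 + \left(- \frac{1}{11}\right) \left(-1\right) 101 = 209 + \frac{1}{11} \cdot 101 = 209 + \frac{101}{11} = \frac{2400}{11}$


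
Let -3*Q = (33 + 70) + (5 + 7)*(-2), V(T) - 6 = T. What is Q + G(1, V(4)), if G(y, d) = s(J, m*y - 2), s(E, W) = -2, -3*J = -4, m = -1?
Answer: -85/3 ≈ -28.333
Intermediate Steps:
V(T) = 6 + T
J = 4/3 (J = -1/3*(-4) = 4/3 ≈ 1.3333)
G(y, d) = -2
Q = -79/3 (Q = -((33 + 70) + (5 + 7)*(-2))/3 = -(103 + 12*(-2))/3 = -(103 - 24)/3 = -1/3*79 = -79/3 ≈ -26.333)
Q + G(1, V(4)) = -79/3 - 2 = -85/3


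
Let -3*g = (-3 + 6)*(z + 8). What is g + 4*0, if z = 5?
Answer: -13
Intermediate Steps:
g = -13 (g = -(-3 + 6)*(5 + 8)/3 = -13 ≈ -13.000)
g + 4*0 = -13 + 4*0 = -13 + 0 = -13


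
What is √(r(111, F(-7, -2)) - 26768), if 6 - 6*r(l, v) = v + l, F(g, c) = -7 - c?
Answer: I*√241062/3 ≈ 163.66*I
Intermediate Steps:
r(l, v) = 1 - l/6 - v/6 (r(l, v) = 1 - (v + l)/6 = 1 - (l + v)/6 = 1 + (-l/6 - v/6) = 1 - l/6 - v/6)
√(r(111, F(-7, -2)) - 26768) = √((1 - ⅙*111 - (-7 - 1*(-2))/6) - 26768) = √((1 - 37/2 - (-7 + 2)/6) - 26768) = √((1 - 37/2 - ⅙*(-5)) - 26768) = √((1 - 37/2 + ⅚) - 26768) = √(-50/3 - 26768) = √(-80354/3) = I*√241062/3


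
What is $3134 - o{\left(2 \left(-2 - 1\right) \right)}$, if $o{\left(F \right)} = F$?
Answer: $3140$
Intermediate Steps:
$3134 - o{\left(2 \left(-2 - 1\right) \right)} = 3134 - 2 \left(-2 - 1\right) = 3134 - 2 \left(-3\right) = 3134 - -6 = 3134 + 6 = 3140$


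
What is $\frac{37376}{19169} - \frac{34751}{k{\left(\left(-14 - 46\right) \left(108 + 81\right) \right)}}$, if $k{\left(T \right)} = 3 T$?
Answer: $\frac{1937673439}{652129380} \approx 2.9713$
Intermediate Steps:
$\frac{37376}{19169} - \frac{34751}{k{\left(\left(-14 - 46\right) \left(108 + 81\right) \right)}} = \frac{37376}{19169} - \frac{34751}{3 \left(-14 - 46\right) \left(108 + 81\right)} = 37376 \cdot \frac{1}{19169} - \frac{34751}{3 \left(\left(-60\right) 189\right)} = \frac{37376}{19169} - \frac{34751}{3 \left(-11340\right)} = \frac{37376}{19169} - \frac{34751}{-34020} = \frac{37376}{19169} - - \frac{34751}{34020} = \frac{37376}{19169} + \frac{34751}{34020} = \frac{1937673439}{652129380}$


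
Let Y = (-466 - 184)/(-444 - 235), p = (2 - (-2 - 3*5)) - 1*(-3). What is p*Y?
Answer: 14300/679 ≈ 21.060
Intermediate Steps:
p = 22 (p = (2 - (-2 - 15)) + 3 = (2 - 1*(-17)) + 3 = (2 + 17) + 3 = 19 + 3 = 22)
Y = 650/679 (Y = -650/(-679) = -650*(-1/679) = 650/679 ≈ 0.95729)
p*Y = 22*(650/679) = 14300/679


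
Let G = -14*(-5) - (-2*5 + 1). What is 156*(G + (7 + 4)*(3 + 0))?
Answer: 17472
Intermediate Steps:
G = 79 (G = 70 - (-10 + 1) = 70 - 1*(-9) = 70 + 9 = 79)
156*(G + (7 + 4)*(3 + 0)) = 156*(79 + (7 + 4)*(3 + 0)) = 156*(79 + 11*3) = 156*(79 + 33) = 156*112 = 17472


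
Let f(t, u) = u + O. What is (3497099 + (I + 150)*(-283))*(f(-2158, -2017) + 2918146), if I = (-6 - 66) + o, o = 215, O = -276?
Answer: 9955246995540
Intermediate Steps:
I = 143 (I = (-6 - 66) + 215 = -72 + 215 = 143)
f(t, u) = -276 + u (f(t, u) = u - 276 = -276 + u)
(3497099 + (I + 150)*(-283))*(f(-2158, -2017) + 2918146) = (3497099 + (143 + 150)*(-283))*((-276 - 2017) + 2918146) = (3497099 + 293*(-283))*(-2293 + 2918146) = (3497099 - 82919)*2915853 = 3414180*2915853 = 9955246995540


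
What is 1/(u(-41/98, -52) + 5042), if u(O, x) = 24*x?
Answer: 1/3794 ≈ 0.00026357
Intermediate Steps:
1/(u(-41/98, -52) + 5042) = 1/(24*(-52) + 5042) = 1/(-1248 + 5042) = 1/3794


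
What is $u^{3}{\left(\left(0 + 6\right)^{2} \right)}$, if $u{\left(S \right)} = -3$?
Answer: $-27$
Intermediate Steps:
$u^{3}{\left(\left(0 + 6\right)^{2} \right)} = \left(-3\right)^{3} = -27$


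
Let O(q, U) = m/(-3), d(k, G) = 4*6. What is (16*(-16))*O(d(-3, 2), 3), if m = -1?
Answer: -256/3 ≈ -85.333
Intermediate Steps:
d(k, G) = 24
O(q, U) = ⅓ (O(q, U) = -1/(-3) = -1*(-⅓) = ⅓)
(16*(-16))*O(d(-3, 2), 3) = (16*(-16))*(⅓) = -256*⅓ = -256/3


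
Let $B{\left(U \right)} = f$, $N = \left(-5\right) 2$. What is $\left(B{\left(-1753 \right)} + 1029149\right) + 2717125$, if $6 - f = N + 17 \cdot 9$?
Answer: $3746137$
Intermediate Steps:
$N = -10$
$f = -137$ ($f = 6 - \left(-10 + 17 \cdot 9\right) = 6 - \left(-10 + 153\right) = 6 - 143 = -137$)
$B{\left(U \right)} = -137$
$\left(B{\left(-1753 \right)} + 1029149\right) + 2717125 = \left(-137 + 1029149\right) + 2717125 = 1029012 + 2717125 = 3746137$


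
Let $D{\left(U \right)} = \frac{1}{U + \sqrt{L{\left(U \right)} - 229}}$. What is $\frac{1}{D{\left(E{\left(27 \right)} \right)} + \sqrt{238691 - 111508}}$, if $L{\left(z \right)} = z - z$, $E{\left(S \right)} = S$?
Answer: $\frac{27 + i \sqrt{229}}{1 + \sqrt{127183} \left(27 + i \sqrt{229}\right)} \approx 0.0028038 + 1.2418 \cdot 10^{-7} i$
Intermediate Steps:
$L{\left(z \right)} = 0$
$D{\left(U \right)} = \frac{1}{U + i \sqrt{229}}$ ($D{\left(U \right)} = \frac{1}{U + \sqrt{0 - 229}} = \frac{1}{U + \sqrt{-229}} = \frac{1}{U + i \sqrt{229}}$)
$\frac{1}{D{\left(E{\left(27 \right)} \right)} + \sqrt{238691 - 111508}} = \frac{1}{\frac{1}{27 + i \sqrt{229}} + \sqrt{238691 - 111508}} = \frac{1}{\frac{1}{27 + i \sqrt{229}} + \sqrt{127183}} = \frac{1}{\sqrt{127183} + \frac{1}{27 + i \sqrt{229}}}$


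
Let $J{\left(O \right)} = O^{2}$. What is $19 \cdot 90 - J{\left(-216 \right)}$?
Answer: $-44946$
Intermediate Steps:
$19 \cdot 90 - J{\left(-216 \right)} = 19 \cdot 90 - \left(-216\right)^{2} = 1710 - 46656 = -44946$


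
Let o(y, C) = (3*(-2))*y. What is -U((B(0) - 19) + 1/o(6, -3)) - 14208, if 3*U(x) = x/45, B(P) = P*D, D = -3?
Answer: -13810039/972 ≈ -14208.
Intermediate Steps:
o(y, C) = -6*y
B(P) = -3*P (B(P) = P*(-3) = -3*P)
U(x) = x/135 (U(x) = (x/45)/3 = x/135)
-U((B(0) - 19) + 1/o(6, -3)) - 14208 = -((-3*0 - 19) + 1/(-6*6))/135 - 14208 = -((0 - 19) + 1/(-36))/135 - 14208 = -(-19 - 1/36)/135 - 14208 = -(-685)/(135*36) - 14208 = -1*(-137/972) - 14208 = 137/972 - 14208 = -13810039/972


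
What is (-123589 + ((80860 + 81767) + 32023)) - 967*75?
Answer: -1464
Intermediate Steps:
(-123589 + ((80860 + 81767) + 32023)) - 967*75 = (-123589 + (162627 + 32023)) - 72525 = (-123589 + 194650) - 72525 = 71061 - 72525 = -1464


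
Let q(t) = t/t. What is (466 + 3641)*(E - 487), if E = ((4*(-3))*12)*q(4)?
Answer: -2591517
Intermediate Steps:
q(t) = 1
E = -144 (E = ((4*(-3))*12)*1 = -12*12*1 = -144*1 = -144)
(466 + 3641)*(E - 487) = (466 + 3641)*(-144 - 487) = 4107*(-631) = -2591517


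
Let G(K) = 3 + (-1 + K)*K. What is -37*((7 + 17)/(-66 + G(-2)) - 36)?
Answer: 25604/19 ≈ 1347.6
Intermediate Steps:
G(K) = 3 + K*(-1 + K)
-37*((7 + 17)/(-66 + G(-2)) - 36) = -37*((7 + 17)/(-66 + (3 + (-2)² - 1*(-2))) - 36) = -37*(24/(-66 + (3 + 4 + 2)) - 36) = -37*(24/(-66 + 9) - 36) = -37*(24/(-57) - 36) = -37*(24*(-1/57) - 36) = -37*(-8/19 - 36) = -37*(-692/19) = 25604/19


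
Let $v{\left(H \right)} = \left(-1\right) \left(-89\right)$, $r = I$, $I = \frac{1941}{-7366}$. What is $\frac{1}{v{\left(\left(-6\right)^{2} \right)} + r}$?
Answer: $\frac{7366}{653633} \approx 0.011269$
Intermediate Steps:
$I = - \frac{1941}{7366}$ ($I = 1941 \left(- \frac{1}{7366}\right) = - \frac{1941}{7366} \approx -0.26351$)
$r = - \frac{1941}{7366} \approx -0.26351$
$v{\left(H \right)} = 89$
$\frac{1}{v{\left(\left(-6\right)^{2} \right)} + r} = \frac{1}{89 - \frac{1941}{7366}} = \frac{1}{\frac{653633}{7366}} = \frac{7366}{653633}$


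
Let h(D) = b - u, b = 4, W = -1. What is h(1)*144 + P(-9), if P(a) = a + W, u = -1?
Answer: 710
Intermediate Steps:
h(D) = 5 (h(D) = 4 - 1*(-1) = 4 + 1 = 5)
P(a) = -1 + a (P(a) = a - 1 = -1 + a)
h(1)*144 + P(-9) = 5*144 + (-1 - 9) = 720 - 10 = 710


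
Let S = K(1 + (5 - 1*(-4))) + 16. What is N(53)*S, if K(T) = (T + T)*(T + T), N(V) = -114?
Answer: -47424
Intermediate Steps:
K(T) = 4*T² (K(T) = (2*T)*(2*T) = 4*T²)
S = 416 (S = 4*(1 + (5 - 1*(-4)))² + 16 = 4*(1 + (5 + 4))² + 16 = 4*(1 + 9)² + 16 = 4*10² + 16 = 4*100 + 16 = 400 + 16 = 416)
N(53)*S = -114*416 = -47424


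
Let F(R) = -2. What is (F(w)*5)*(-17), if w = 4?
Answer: 170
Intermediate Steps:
(F(w)*5)*(-17) = -2*5*(-17) = -10*(-17) = 170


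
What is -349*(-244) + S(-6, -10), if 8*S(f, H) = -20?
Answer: 170307/2 ≈ 85154.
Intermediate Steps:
S(f, H) = -5/2 (S(f, H) = (⅛)*(-20) = -5/2)
-349*(-244) + S(-6, -10) = -349*(-244) - 5/2 = 85156 - 5/2 = 170307/2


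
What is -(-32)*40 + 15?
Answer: 1295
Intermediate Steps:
-(-32)*40 + 15 = -32*(-40) + 15 = 1280 + 15 = 1295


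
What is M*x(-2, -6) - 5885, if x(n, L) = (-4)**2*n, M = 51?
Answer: -7517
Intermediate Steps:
x(n, L) = 16*n
M*x(-2, -6) - 5885 = 51*(16*(-2)) - 5885 = 51*(-32) - 5885 = -1632 - 5885 = -7517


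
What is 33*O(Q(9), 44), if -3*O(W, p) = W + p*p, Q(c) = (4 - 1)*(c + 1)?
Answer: -21626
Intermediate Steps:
Q(c) = 3 + 3*c (Q(c) = 3*(1 + c) = 3 + 3*c)
O(W, p) = -W/3 - p**2/3 (O(W, p) = -(W + p*p)/3 = -(W + p**2)/3 = -W/3 - p**2/3)
33*O(Q(9), 44) = 33*(-(3 + 3*9)/3 - 1/3*44**2) = 33*(-(3 + 27)/3 - 1/3*1936) = 33*(-1/3*30 - 1936/3) = 33*(-10 - 1936/3) = 33*(-1966/3) = -21626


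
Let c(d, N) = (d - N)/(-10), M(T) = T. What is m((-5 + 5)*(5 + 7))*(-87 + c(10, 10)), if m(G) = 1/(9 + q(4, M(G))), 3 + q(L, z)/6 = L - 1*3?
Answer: 29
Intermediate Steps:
q(L, z) = -36 + 6*L (q(L, z) = -18 + 6*(L - 1*3) = -18 + 6*(L - 3) = -18 + 6*(-3 + L) = -18 + (-18 + 6*L) = -36 + 6*L)
m(G) = -⅓ (m(G) = 1/(9 + (-36 + 6*4)) = 1/(9 + (-36 + 24)) = 1/(9 - 12) = 1/(-3) = -⅓)
c(d, N) = -d/10 + N/10 (c(d, N) = (d - N)*(-⅒) = -d/10 + N/10)
m((-5 + 5)*(5 + 7))*(-87 + c(10, 10)) = -(-87 + (-⅒*10 + (⅒)*10))/3 = -(-87 + (-1 + 1))/3 = -(-87 + 0)/3 = -⅓*(-87) = 29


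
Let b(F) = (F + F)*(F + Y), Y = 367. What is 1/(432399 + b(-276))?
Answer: 1/382167 ≈ 2.6167e-6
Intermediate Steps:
b(F) = 2*F*(367 + F) (b(F) = (F + F)*(F + 367) = (2*F)*(367 + F) = 2*F*(367 + F))
1/(432399 + b(-276)) = 1/(432399 + 2*(-276)*(367 - 276)) = 1/(432399 + 2*(-276)*91) = 1/(432399 - 50232) = 1/382167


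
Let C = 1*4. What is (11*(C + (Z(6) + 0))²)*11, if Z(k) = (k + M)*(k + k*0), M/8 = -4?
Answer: 2795584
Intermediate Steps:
M = -32 (M = 8*(-4) = -32)
Z(k) = k*(-32 + k) (Z(k) = (k - 32)*(k + k*0) = (-32 + k)*(k + 0) = (-32 + k)*k = k*(-32 + k))
C = 4
(11*(C + (Z(6) + 0))²)*11 = (11*(4 + (6*(-32 + 6) + 0))²)*11 = (11*(4 + (6*(-26) + 0))²)*11 = (11*(4 + (-156 + 0))²)*11 = (11*(4 - 156)²)*11 = (11*(-152)²)*11 = (11*23104)*11 = 254144*11 = 2795584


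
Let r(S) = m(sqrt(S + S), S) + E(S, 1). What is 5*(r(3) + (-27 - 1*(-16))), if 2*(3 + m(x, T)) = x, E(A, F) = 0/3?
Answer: -70 + 5*sqrt(6)/2 ≈ -63.876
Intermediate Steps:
E(A, F) = 0 (E(A, F) = 0*(1/3) = 0)
m(x, T) = -3 + x/2
r(S) = -3 + sqrt(2)*sqrt(S)/2 (r(S) = (-3 + sqrt(S + S)/2) + 0 = (-3 + sqrt(2*S)/2) + 0 = (-3 + (sqrt(2)*sqrt(S))/2) + 0 = (-3 + sqrt(2)*sqrt(S)/2) + 0 = -3 + sqrt(2)*sqrt(S)/2)
5*(r(3) + (-27 - 1*(-16))) = 5*((-3 + sqrt(2)*sqrt(3)/2) + (-27 - 1*(-16))) = 5*((-3 + sqrt(6)/2) + (-27 + 16)) = 5*((-3 + sqrt(6)/2) - 11) = 5*(-14 + sqrt(6)/2) = -70 + 5*sqrt(6)/2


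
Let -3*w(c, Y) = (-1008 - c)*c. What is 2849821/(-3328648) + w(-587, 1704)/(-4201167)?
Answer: -35095123029025/41952618396648 ≈ -0.83654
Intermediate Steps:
w(c, Y) = -c*(-1008 - c)/3 (w(c, Y) = -(-1008 - c)*c/3 = -c*(-1008 - c)/3)
2849821/(-3328648) + w(-587, 1704)/(-4201167) = 2849821/(-3328648) + ((⅓)*(-587)*(1008 - 587))/(-4201167) = 2849821*(-1/3328648) + ((⅓)*(-587)*421)*(-1/4201167) = -2849821/3328648 - 247127/3*(-1/4201167) = -2849821/3328648 + 247127/12603501 = -35095123029025/41952618396648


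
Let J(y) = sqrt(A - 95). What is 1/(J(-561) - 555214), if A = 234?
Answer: -555214/308262585657 - sqrt(139)/308262585657 ≈ -1.8011e-6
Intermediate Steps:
J(y) = sqrt(139) (J(y) = sqrt(234 - 95) = sqrt(139))
1/(J(-561) - 555214) = 1/(sqrt(139) - 555214) = 1/(-555214 + sqrt(139))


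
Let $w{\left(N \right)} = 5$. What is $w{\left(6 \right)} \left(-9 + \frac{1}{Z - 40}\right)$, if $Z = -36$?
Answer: $- \frac{3425}{76} \approx -45.066$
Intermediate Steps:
$w{\left(6 \right)} \left(-9 + \frac{1}{Z - 40}\right) = 5 \left(-9 + \frac{1}{-36 - 40}\right) = 5 \left(-9 + \frac{1}{-76}\right) = 5 \left(-9 - \frac{1}{76}\right) = 5 \left(- \frac{685}{76}\right) = - \frac{3425}{76}$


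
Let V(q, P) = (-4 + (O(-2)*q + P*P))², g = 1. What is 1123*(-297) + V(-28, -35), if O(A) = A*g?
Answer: 1297198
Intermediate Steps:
O(A) = A (O(A) = A*1 = A)
V(q, P) = (-4 + P² - 2*q)² (V(q, P) = (-4 + (-2*q + P*P))² = (-4 + (-2*q + P²))² = (-4 + (P² - 2*q))² = (-4 + P² - 2*q)²)
1123*(-297) + V(-28, -35) = 1123*(-297) + (4 - 1*(-35)² + 2*(-28))² = -333531 + (4 - 1*1225 - 56)² = -333531 + (4 - 1225 - 56)² = -333531 + (-1277)² = -333531 + 1630729 = 1297198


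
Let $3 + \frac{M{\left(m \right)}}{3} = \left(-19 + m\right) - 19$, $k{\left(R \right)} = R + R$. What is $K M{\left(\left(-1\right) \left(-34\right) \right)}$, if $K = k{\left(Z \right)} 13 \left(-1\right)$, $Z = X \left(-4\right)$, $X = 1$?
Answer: $-2184$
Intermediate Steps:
$Z = -4$ ($Z = 1 \left(-4\right) = -4$)
$k{\left(R \right)} = 2 R$
$K = 104$ ($K = 2 \left(-4\right) 13 \left(-1\right) = \left(-8\right) 13 \left(-1\right) = \left(-104\right) \left(-1\right) = 104$)
$M{\left(m \right)} = -123 + 3 m$ ($M{\left(m \right)} = -9 + 3 \left(\left(-19 + m\right) - 19\right) = -9 + 3 \left(-38 + m\right) = -9 + \left(-114 + 3 m\right) = -123 + 3 m$)
$K M{\left(\left(-1\right) \left(-34\right) \right)} = 104 \left(-123 + 3 \left(\left(-1\right) \left(-34\right)\right)\right) = 104 \left(-123 + 3 \cdot 34\right) = 104 \left(-123 + 102\right) = 104 \left(-21\right) = -2184$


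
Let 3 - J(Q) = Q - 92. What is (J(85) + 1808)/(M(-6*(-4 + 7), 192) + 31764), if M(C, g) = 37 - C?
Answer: 1818/31819 ≈ 0.057136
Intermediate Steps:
J(Q) = 95 - Q (J(Q) = 3 - (Q - 92) = 3 - (-92 + Q) = 3 + (92 - Q) = 95 - Q)
(J(85) + 1808)/(M(-6*(-4 + 7), 192) + 31764) = ((95 - 1*85) + 1808)/((37 - (-6)*(-4 + 7)) + 31764) = ((95 - 85) + 1808)/((37 - (-6)*3) + 31764) = (10 + 1808)/((37 - 1*(-18)) + 31764) = 1818/((37 + 18) + 31764) = 1818/(55 + 31764) = 1818/31819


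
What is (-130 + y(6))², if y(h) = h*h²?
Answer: 7396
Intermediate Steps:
y(h) = h³
(-130 + y(6))² = (-130 + 6³)² = (-130 + 216)² = 86² = 7396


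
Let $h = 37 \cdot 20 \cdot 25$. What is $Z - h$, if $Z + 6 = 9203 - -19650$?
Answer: $10347$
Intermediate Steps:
$h = 18500$ ($h = 740 \cdot 25 = 18500$)
$Z = 28847$ ($Z = -6 + \left(9203 - -19650\right) = -6 + \left(9203 + 19650\right) = -6 + 28853 = 28847$)
$Z - h = 28847 - 18500 = 10347$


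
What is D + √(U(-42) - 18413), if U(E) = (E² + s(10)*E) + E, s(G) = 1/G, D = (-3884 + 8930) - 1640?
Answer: 3406 + 2*I*√104345/5 ≈ 3406.0 + 129.21*I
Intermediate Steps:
D = 3406 (D = 5046 - 1640 = 3406)
U(E) = E² + 11*E/10 (U(E) = (E² + E/10) + E = E² + 11*E/10)
D + √(U(-42) - 18413) = 3406 + √((⅒)*(-42)*(11 + 10*(-42)) - 18413) = 3406 + √((⅒)*(-42)*(11 - 420) - 18413) = 3406 + √((⅒)*(-42)*(-409) - 18413) = 3406 + √(8589/5 - 18413) = 3406 + √(-83476/5) = 3406 + 2*I*√104345/5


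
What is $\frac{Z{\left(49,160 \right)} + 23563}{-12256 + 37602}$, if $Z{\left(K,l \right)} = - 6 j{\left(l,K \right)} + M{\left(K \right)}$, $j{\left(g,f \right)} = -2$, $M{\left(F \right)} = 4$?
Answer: $\frac{1241}{1334} \approx 0.93028$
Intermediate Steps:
$Z{\left(K,l \right)} = 16$ ($Z{\left(K,l \right)} = \left(-6\right) \left(-2\right) + 4 = 12 + 4 = 16$)
$\frac{Z{\left(49,160 \right)} + 23563}{-12256 + 37602} = \frac{16 + 23563}{-12256 + 37602} = \frac{23579}{25346} = 23579 \cdot \frac{1}{25346} = \frac{1241}{1334}$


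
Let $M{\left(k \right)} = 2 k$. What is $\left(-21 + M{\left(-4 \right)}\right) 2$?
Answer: $-58$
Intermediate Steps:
$\left(-21 + M{\left(-4 \right)}\right) 2 = \left(-21 + 2 \left(-4\right)\right) 2 = \left(-21 - 8\right) 2 = \left(-29\right) 2 = -58$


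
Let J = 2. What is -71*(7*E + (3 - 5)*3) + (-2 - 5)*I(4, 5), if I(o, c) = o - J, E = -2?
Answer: 1406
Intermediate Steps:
I(o, c) = -2 + o (I(o, c) = o - 1*2 = o - 2 = -2 + o)
-71*(7*E + (3 - 5)*3) + (-2 - 5)*I(4, 5) = -71*(7*(-2) + (3 - 5)*3) + (-2 - 5)*(-2 + 4) = -71*(-14 - 2*3) - 7*2 = -71*(-14 - 6) - 14 = -71*(-20) - 14 = 1420 - 14 = 1406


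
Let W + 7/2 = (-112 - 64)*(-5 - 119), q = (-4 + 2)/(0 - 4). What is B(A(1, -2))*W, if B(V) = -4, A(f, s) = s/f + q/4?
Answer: -87282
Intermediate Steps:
q = ½ (q = -2/(-4) = -2*(-¼) = ½ ≈ 0.50000)
A(f, s) = ⅛ + s/f (A(f, s) = s/f + (½)/4 = s/f + (½)*(¼) = s/f + ⅛ = ⅛ + s/f)
W = 43641/2 (W = -7/2 + (-112 - 64)*(-5 - 119) = -7/2 - 176*(-124) = -7/2 + 21824 = 43641/2 ≈ 21821.)
B(A(1, -2))*W = -4*43641/2 = -87282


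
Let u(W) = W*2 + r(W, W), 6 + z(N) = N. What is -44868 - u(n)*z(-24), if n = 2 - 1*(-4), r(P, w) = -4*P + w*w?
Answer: -44148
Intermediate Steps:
z(N) = -6 + N
r(P, w) = w² - 4*P (r(P, w) = -4*P + w² = w² - 4*P)
n = 6 (n = 2 + 4 = 6)
u(W) = W² - 2*W (u(W) = W*2 + (W² - 4*W) = 2*W + (W² - 4*W) = W² - 2*W)
-44868 - u(n)*z(-24) = -44868 - 6*(-2 + 6)*(-6 - 24) = -44868 - 6*4*(-30) = -44868 - 24*(-30) = -44868 - 1*(-720) = -44868 + 720 = -44148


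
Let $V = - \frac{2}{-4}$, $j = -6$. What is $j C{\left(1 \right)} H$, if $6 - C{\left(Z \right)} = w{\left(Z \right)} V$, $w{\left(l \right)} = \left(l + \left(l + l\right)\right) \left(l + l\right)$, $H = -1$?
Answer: $18$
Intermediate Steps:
$V = \frac{1}{2}$ ($V = \left(-2\right) \left(- \frac{1}{4}\right) = \frac{1}{2} \approx 0.5$)
$w{\left(l \right)} = 6 l^{2}$ ($w{\left(l \right)} = \left(l + 2 l\right) 2 l = 3 l 2 l = 6 l^{2}$)
$C{\left(Z \right)} = 6 - 3 Z^{2}$ ($C{\left(Z \right)} = 6 - 6 Z^{2} \cdot \frac{1}{2} = 6 - 3 Z^{2}$)
$j C{\left(1 \right)} H = - 6 \left(6 - 3 \cdot 1^{2}\right) \left(-1\right) = - 6 \left(6 - 3\right) \left(-1\right) = \left(-6\right) 3 \left(-1\right) = \left(-18\right) \left(-1\right) = 18$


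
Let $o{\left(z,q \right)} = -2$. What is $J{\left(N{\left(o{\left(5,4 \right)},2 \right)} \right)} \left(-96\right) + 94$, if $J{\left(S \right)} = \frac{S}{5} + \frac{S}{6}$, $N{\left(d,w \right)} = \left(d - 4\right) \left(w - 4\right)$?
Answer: $- \frac{1642}{5} \approx -328.4$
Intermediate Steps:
$N{\left(d,w \right)} = \left(-4 + d\right) \left(-4 + w\right)$
$J{\left(S \right)} = \frac{11 S}{30}$ ($J{\left(S \right)} = S \frac{1}{5} + S \frac{1}{6} = \frac{S}{5} + \frac{S}{6} = \frac{11 S}{30}$)
$J{\left(N{\left(o{\left(5,4 \right)},2 \right)} \right)} \left(-96\right) + 94 = \frac{11 \left(16 - -8 - 8 - 4\right)}{30} \left(-96\right) + 94 = \frac{11 \left(16 + 8 - 8 - 4\right)}{30} \left(-96\right) + 94 = \frac{11}{30} \cdot 12 \left(-96\right) + 94 = \frac{22}{5} \left(-96\right) + 94 = - \frac{2112}{5} + 94 = - \frac{1642}{5}$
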